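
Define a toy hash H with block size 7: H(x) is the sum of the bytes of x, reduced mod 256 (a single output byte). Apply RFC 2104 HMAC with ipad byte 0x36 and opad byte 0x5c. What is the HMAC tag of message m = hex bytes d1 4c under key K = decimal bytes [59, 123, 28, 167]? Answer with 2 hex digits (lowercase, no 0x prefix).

b1

Key decimal bytes [59, 123, 28, 167] = 3b 7b 1c a7 is 4 bytes ≤ B = 7; zero-pad to 7 bytes: K' = 3b 7b 1c a7 00 00 00.
K' ⊕ ipad = 0d 4d 2a 91 36 36 36.  K' ⊕ opad = 67 27 40 fb 5c 5c 5c.
Inner input = (K'⊕ipad) ∥ m = 0d 4d 2a 91 36 36 36 ∥ d1 4c.
Inner hash: sum = 13+77+42+145+54+54+54+209+76 = 724; mod 256 = 212 → d4.
Outer input = (K'⊕opad) ∥ inner = 67 27 40 fb 5c 5c 5c ∥ d4.
Outer hash (tag): sum = 103+39+64+251+92+92+92+212 = 945; mod 256 = 177 → b1.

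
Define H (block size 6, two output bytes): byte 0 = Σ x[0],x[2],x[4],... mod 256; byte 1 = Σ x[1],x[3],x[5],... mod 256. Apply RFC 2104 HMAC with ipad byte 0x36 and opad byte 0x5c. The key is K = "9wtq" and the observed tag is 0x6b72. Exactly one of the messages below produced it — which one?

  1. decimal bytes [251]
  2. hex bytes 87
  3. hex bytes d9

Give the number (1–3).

1

Key "9wtq" = 39 77 74 71 is 4 bytes ≤ B = 6; zero-pad to 6 bytes: K' = 39 77 74 71 00 00.
K' ⊕ ipad = 0f 41 42 47 36 36; K' ⊕ opad = 65 2b 28 2d 5c 5c.
m1: inner = H(0f 41 42 47 36 36 fb) = 82 be; tag = H(65 2b 28 2d 5c 5c 82 be) = 6b72 ← matches
m2: inner = H(0f 41 42 47 36 36 87) = 0e be; tag = H(65 2b 28 2d 5c 5c 0e be) = f772
m3: inner = H(0f 41 42 47 36 36 d9) = 60 be; tag = H(65 2b 28 2d 5c 5c 60 be) = 4972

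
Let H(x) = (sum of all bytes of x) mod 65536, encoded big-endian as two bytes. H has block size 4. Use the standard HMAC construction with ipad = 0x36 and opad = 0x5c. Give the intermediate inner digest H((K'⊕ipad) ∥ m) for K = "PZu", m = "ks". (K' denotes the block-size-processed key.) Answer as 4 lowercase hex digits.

Key "PZu" = 50 5a 75 is 3 bytes ≤ B = 4; zero-pad to 4 bytes: K' = 50 5a 75 00.
K' ⊕ ipad = 66 6c 43 36.
Inner input = 66 6c 43 36 ∥ 6b 73.
Inner hash: sum = 102+108+67+54+107+115 = 553 → 02 29.

0229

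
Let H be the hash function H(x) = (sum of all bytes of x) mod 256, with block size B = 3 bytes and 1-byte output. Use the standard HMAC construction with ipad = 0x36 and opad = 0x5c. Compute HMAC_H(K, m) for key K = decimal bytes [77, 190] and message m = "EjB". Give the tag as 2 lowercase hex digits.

Key decimal bytes [77, 190] = 4d be is 2 bytes ≤ B = 3; zero-pad to 3 bytes: K' = 4d be 00.
K' ⊕ ipad = 7b 88 36.  K' ⊕ opad = 11 e2 5c.
Inner input = (K'⊕ipad) ∥ m = 7b 88 36 ∥ 45 6a 42.
Inner hash: sum = 123+136+54+69+106+66 = 554; mod 256 = 42 → 2a.
Outer input = (K'⊕opad) ∥ inner = 11 e2 5c ∥ 2a.
Outer hash (tag): sum = 17+226+92+42 = 377; mod 256 = 121 → 79.

79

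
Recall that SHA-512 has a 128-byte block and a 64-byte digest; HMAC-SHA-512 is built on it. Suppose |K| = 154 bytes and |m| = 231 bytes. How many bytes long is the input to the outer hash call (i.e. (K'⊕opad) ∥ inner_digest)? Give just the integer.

192

Key is 154 > 128 bytes, so it is hashed to 64 bytes then zero-padded to 128: |K'| = 128.
Outer input = (K'⊕opad) ∥ H(inner) → 128 + 64 = 192 bytes.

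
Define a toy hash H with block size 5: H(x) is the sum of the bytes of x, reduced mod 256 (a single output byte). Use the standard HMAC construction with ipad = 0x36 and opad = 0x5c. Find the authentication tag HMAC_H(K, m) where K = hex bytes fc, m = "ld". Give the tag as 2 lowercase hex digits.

82

Key hex bytes fc is 1 byte ≤ B = 5; zero-pad to 5 bytes: K' = fc 00 00 00 00.
K' ⊕ ipad = ca 36 36 36 36.  K' ⊕ opad = a0 5c 5c 5c 5c.
Inner input = (K'⊕ipad) ∥ m = ca 36 36 36 36 ∥ 6c 64.
Inner hash: sum = 202+54+54+54+54+108+100 = 626; mod 256 = 114 → 72.
Outer input = (K'⊕opad) ∥ inner = a0 5c 5c 5c 5c ∥ 72.
Outer hash (tag): sum = 160+92+92+92+92+114 = 642; mod 256 = 130 → 82.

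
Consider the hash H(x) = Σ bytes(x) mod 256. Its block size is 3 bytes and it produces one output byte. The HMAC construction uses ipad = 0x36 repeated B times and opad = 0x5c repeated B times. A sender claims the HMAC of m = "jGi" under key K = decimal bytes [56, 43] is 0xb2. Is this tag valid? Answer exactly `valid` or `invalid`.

valid

Key decimal bytes [56, 43] = 38 2b is 2 bytes ≤ B = 3; zero-pad to 3 bytes: K' = 38 2b 00.
K' ⊕ ipad = 0e 1d 36; K' ⊕ opad = 64 77 5c.
Inner hash: sum = 14+29+54+106+71+105 = 379; mod 256 = 123 → 7b.
Outer hash (recomputed tag): sum = 100+119+92+123 = 434; mod 256 = 178 → b2.
Recomputed tag = b2; claimed = b2 → match.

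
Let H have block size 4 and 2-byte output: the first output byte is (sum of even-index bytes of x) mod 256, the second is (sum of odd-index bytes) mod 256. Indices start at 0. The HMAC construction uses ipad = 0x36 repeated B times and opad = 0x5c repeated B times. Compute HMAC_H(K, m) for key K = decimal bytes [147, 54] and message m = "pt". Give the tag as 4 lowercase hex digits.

Key decimal bytes [147, 54] = 93 36 is 2 bytes ≤ B = 4; zero-pad to 4 bytes: K' = 93 36 00 00.
K' ⊕ ipad = a5 00 36 36.  K' ⊕ opad = cf 6a 5c 5c.
Inner input = (K'⊕ipad) ∥ m = a5 00 36 36 ∥ 70 74.
Inner hash: even-index sum = 331 mod 256 = 75; odd-index sum = 170 mod 256 = 170 → 4b aa.
Outer input = (K'⊕opad) ∥ inner = cf 6a 5c 5c ∥ 4b aa.
Outer hash (tag): even-index sum = 374 mod 256 = 118; odd-index sum = 368 mod 256 = 112 → 76 70.

7670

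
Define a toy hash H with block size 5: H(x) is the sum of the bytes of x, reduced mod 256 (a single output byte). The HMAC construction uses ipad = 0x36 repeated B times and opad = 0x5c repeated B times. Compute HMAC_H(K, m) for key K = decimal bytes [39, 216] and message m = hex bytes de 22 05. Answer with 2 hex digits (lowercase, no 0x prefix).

b9

Key decimal bytes [39, 216] = 27 d8 is 2 bytes ≤ B = 5; zero-pad to 5 bytes: K' = 27 d8 00 00 00.
K' ⊕ ipad = 11 ee 36 36 36.  K' ⊕ opad = 7b 84 5c 5c 5c.
Inner input = (K'⊕ipad) ∥ m = 11 ee 36 36 36 ∥ de 22 05.
Inner hash: sum = 17+238+54+54+54+222+34+5 = 678; mod 256 = 166 → a6.
Outer input = (K'⊕opad) ∥ inner = 7b 84 5c 5c 5c ∥ a6.
Outer hash (tag): sum = 123+132+92+92+92+166 = 697; mod 256 = 185 → b9.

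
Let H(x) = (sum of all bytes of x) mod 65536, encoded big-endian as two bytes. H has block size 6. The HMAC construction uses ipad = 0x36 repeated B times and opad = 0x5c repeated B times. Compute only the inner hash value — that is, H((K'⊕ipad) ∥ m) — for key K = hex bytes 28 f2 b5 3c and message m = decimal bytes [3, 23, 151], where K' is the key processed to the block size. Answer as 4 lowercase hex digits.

Key hex bytes 28 f2 b5 3c is 4 bytes ≤ B = 6; zero-pad to 6 bytes: K' = 28 f2 b5 3c 00 00.
K' ⊕ ipad = 1e c4 83 0a 36 36.
Inner input = 1e c4 83 0a 36 36 ∥ 03 17 97.
Inner hash: sum = 30+196+131+10+54+54+3+23+151 = 652 → 02 8c.

028c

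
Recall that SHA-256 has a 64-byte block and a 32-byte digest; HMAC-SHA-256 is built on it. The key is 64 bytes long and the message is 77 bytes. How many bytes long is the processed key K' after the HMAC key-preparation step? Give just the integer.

Key is 64 ≤ 64 bytes, zero-padded: |K'| = 64.

64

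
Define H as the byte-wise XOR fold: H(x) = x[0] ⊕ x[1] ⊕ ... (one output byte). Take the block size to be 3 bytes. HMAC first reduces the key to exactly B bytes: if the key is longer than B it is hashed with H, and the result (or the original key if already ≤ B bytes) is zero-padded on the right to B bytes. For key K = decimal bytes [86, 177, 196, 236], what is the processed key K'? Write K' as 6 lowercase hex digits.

|K| = 4 > B = 3, so first hash the key.
H(K): XOR 56⊕b1⊕c4⊕ec = cf.
Zero-pad H(K) = cf to 3 bytes: K' = cf 00 00.

cf0000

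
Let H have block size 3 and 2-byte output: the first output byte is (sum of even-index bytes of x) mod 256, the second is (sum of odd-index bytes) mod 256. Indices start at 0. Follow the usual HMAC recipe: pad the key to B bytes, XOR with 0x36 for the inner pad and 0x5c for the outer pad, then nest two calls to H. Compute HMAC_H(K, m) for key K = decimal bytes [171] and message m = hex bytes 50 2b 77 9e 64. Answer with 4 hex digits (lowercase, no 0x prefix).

Key decimal bytes [171] = ab is 1 byte ≤ B = 3; zero-pad to 3 bytes: K' = ab 00 00.
K' ⊕ ipad = 9d 36 36.  K' ⊕ opad = f7 5c 5c.
Inner input = (K'⊕ipad) ∥ m = 9d 36 36 ∥ 50 2b 77 9e 64.
Inner hash: even-index sum = 412 mod 256 = 156; odd-index sum = 353 mod 256 = 97 → 9c 61.
Outer input = (K'⊕opad) ∥ inner = f7 5c 5c ∥ 9c 61.
Outer hash (tag): even-index sum = 436 mod 256 = 180; odd-index sum = 248 mod 256 = 248 → b4 f8.

b4f8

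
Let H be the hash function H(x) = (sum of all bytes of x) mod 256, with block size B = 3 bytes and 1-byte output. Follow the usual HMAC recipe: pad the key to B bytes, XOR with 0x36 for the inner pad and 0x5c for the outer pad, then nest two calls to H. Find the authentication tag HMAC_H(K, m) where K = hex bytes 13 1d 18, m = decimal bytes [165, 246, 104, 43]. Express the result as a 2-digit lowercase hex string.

80

Key hex bytes 13 1d 18 is exactly B = 3 bytes: K' = 13 1d 18.
K' ⊕ ipad = 25 2b 2e.  K' ⊕ opad = 4f 41 44.
Inner input = (K'⊕ipad) ∥ m = 25 2b 2e ∥ a5 f6 68 2b.
Inner hash: sum = 37+43+46+165+246+104+43 = 684; mod 256 = 172 → ac.
Outer input = (K'⊕opad) ∥ inner = 4f 41 44 ∥ ac.
Outer hash (tag): sum = 79+65+68+172 = 384; mod 256 = 128 → 80.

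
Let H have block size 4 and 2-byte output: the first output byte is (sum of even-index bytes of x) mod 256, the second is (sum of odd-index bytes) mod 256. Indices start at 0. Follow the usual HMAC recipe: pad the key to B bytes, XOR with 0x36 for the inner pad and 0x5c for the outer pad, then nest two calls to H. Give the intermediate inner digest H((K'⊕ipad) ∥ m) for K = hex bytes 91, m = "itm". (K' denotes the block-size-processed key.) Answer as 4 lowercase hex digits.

Key hex bytes 91 is 1 byte ≤ B = 4; zero-pad to 4 bytes: K' = 91 00 00 00.
K' ⊕ ipad = a7 36 36 36.
Inner input = a7 36 36 36 ∥ 69 74 6d.
Inner hash: even-index sum = 435 mod 256 = 179; odd-index sum = 224 mod 256 = 224 → b3 e0.

b3e0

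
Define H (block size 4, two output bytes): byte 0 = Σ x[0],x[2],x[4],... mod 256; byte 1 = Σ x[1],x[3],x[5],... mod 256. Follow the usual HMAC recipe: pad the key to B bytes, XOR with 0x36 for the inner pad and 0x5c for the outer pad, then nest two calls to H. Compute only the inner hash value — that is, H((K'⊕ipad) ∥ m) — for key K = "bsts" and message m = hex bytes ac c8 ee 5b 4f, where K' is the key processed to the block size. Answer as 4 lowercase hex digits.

7fad

Key "bsts" = 62 73 74 73 is exactly B = 4 bytes: K' = 62 73 74 73.
K' ⊕ ipad = 54 45 42 45.
Inner input = 54 45 42 45 ∥ ac c8 ee 5b 4f.
Inner hash: even-index sum = 639 mod 256 = 127; odd-index sum = 429 mod 256 = 173 → 7f ad.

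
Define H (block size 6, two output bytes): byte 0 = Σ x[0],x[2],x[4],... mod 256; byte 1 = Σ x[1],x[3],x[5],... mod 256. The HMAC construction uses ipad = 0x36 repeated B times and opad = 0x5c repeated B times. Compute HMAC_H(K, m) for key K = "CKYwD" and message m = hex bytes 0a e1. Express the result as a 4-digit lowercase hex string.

9c73

Key "CKYwD" = 43 4b 59 77 44 is 5 bytes ≤ B = 6; zero-pad to 6 bytes: K' = 43 4b 59 77 44 00.
K' ⊕ ipad = 75 7d 6f 41 72 36.  K' ⊕ opad = 1f 17 05 2b 18 5c.
Inner input = (K'⊕ipad) ∥ m = 75 7d 6f 41 72 36 ∥ 0a e1.
Inner hash: even-index sum = 352 mod 256 = 96; odd-index sum = 469 mod 256 = 213 → 60 d5.
Outer input = (K'⊕opad) ∥ inner = 1f 17 05 2b 18 5c ∥ 60 d5.
Outer hash (tag): even-index sum = 156 mod 256 = 156; odd-index sum = 371 mod 256 = 115 → 9c 73.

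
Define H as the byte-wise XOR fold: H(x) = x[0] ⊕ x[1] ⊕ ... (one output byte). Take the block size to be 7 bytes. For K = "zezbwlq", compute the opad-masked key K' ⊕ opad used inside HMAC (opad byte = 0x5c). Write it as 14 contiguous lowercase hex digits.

2639263e2b302d

Key "zezbwlq" = 7a 65 7a 62 77 6c 71 is exactly B = 7 bytes: K' = 7a 65 7a 62 77 6c 71.
XOR each byte with 0x5c: 7a⊕5c=26, 65⊕5c=39, 7a⊕5c=26, 62⊕5c=3e, 77⊕5c=2b, 6c⊕5c=30, 71⊕5c=2d.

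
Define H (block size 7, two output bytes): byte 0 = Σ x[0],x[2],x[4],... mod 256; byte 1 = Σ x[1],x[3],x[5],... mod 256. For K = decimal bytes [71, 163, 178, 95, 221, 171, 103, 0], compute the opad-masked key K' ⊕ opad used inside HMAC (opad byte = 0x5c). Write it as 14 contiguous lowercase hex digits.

61f15c5c5c5c5c

Key decimal bytes [71, 163, 178, 95, 221, 171, 103, 0] = 47 a3 b2 5f dd ab 67 00 is 8 bytes > B = 7, so hash it first: H(key) = 3d ad, then zero-pad to 7 bytes: K' = 3d ad 00 00 00 00 00.
XOR each byte with 0x5c: 3d⊕5c=61, ad⊕5c=f1, 00⊕5c=5c, 00⊕5c=5c, 00⊕5c=5c, 00⊕5c=5c, 00⊕5c=5c.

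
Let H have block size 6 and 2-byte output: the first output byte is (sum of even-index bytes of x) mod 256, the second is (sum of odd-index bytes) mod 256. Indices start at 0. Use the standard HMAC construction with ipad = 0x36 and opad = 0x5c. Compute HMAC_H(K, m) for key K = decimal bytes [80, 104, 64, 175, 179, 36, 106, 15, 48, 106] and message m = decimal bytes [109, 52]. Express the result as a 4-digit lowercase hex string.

Key decimal bytes [80, 104, 64, 175, 179, 36, 106, 15, 48, 106] = 50 68 40 af b3 24 6a 0f 30 6a is 10 bytes > B = 6, so hash it first: H(key) = dd b4, then zero-pad to 6 bytes: K' = dd b4 00 00 00 00.
K' ⊕ ipad = eb 82 36 36 36 36.  K' ⊕ opad = 81 e8 5c 5c 5c 5c.
Inner input = (K'⊕ipad) ∥ m = eb 82 36 36 36 36 ∥ 6d 34.
Inner hash: even-index sum = 452 mod 256 = 196; odd-index sum = 290 mod 256 = 34 → c4 22.
Outer input = (K'⊕opad) ∥ inner = 81 e8 5c 5c 5c 5c ∥ c4 22.
Outer hash (tag): even-index sum = 509 mod 256 = 253; odd-index sum = 450 mod 256 = 194 → fd c2.

fdc2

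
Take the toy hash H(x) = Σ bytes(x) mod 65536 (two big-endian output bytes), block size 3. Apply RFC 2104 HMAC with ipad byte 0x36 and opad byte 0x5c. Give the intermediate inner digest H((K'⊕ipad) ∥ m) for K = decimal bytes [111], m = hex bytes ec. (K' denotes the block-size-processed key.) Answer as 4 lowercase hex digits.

01b1

Key decimal bytes [111] = 6f is 1 byte ≤ B = 3; zero-pad to 3 bytes: K' = 6f 00 00.
K' ⊕ ipad = 59 36 36.
Inner input = 59 36 36 ∥ ec.
Inner hash: sum = 89+54+54+236 = 433 → 01 b1.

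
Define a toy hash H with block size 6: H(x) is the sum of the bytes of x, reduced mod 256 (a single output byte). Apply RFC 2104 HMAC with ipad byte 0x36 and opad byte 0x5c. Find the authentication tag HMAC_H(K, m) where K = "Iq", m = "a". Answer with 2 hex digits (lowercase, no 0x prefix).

Key "Iq" = 49 71 is 2 bytes ≤ B = 6; zero-pad to 6 bytes: K' = 49 71 00 00 00 00.
K' ⊕ ipad = 7f 47 36 36 36 36.  K' ⊕ opad = 15 2d 5c 5c 5c 5c.
Inner input = (K'⊕ipad) ∥ m = 7f 47 36 36 36 36 ∥ 61.
Inner hash: sum = 127+71+54+54+54+54+97 = 511; mod 256 = 255 → ff.
Outer input = (K'⊕opad) ∥ inner = 15 2d 5c 5c 5c 5c ∥ ff.
Outer hash (tag): sum = 21+45+92+92+92+92+255 = 689; mod 256 = 177 → b1.

b1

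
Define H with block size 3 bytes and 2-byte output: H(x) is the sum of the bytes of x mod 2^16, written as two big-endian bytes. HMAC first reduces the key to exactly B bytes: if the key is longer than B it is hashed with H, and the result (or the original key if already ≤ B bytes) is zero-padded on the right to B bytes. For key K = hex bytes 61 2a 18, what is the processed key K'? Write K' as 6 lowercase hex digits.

612a18

Key hex bytes 61 2a 18 is exactly B = 3 bytes: K' = 61 2a 18.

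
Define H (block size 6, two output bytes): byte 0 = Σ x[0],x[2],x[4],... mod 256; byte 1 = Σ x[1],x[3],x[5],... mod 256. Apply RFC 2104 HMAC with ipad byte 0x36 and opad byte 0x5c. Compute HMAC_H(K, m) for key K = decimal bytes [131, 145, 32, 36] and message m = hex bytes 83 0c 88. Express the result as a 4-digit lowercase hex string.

Key decimal bytes [131, 145, 32, 36] = 83 91 20 24 is 4 bytes ≤ B = 6; zero-pad to 6 bytes: K' = 83 91 20 24 00 00.
K' ⊕ ipad = b5 a7 16 12 36 36.  K' ⊕ opad = df cd 7c 78 5c 5c.
Inner input = (K'⊕ipad) ∥ m = b5 a7 16 12 36 36 ∥ 83 0c 88.
Inner hash: even-index sum = 524 mod 256 = 12; odd-index sum = 251 mod 256 = 251 → 0c fb.
Outer input = (K'⊕opad) ∥ inner = df cd 7c 78 5c 5c ∥ 0c fb.
Outer hash (tag): even-index sum = 451 mod 256 = 195; odd-index sum = 668 mod 256 = 156 → c3 9c.

c39c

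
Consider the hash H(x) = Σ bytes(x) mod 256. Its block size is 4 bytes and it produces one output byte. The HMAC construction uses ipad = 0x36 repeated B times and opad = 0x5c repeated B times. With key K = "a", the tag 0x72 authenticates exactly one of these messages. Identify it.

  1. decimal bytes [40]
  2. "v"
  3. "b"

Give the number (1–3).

1

Key "a" = 61 is 1 byte ≤ B = 4; zero-pad to 4 bytes: K' = 61 00 00 00.
K' ⊕ ipad = 57 36 36 36; K' ⊕ opad = 3d 5c 5c 5c.
m1: inner = H(57 36 36 36 28) = 21; tag = H(3d 5c 5c 5c 21) = 72 ← matches
m2: inner = H(57 36 36 36 76) = 6f; tag = H(3d 5c 5c 5c 6f) = c0
m3: inner = H(57 36 36 36 62) = 5b; tag = H(3d 5c 5c 5c 5b) = ac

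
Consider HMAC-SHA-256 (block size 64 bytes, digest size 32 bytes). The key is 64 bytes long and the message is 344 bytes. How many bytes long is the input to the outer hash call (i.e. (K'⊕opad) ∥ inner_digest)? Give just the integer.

Key is 64 ≤ 64 bytes, zero-padded: |K'| = 64.
Outer input = (K'⊕opad) ∥ H(inner) → 64 + 32 = 96 bytes.

96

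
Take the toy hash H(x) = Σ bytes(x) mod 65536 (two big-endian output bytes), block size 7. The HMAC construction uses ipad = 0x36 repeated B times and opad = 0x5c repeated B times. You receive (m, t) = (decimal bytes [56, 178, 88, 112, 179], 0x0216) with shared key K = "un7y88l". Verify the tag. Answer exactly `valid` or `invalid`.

Key "un7y88l" = 75 6e 37 79 38 38 6c is exactly B = 7 bytes: K' = 75 6e 37 79 38 38 6c.
K' ⊕ ipad = 43 58 01 4f 0e 0e 5a; K' ⊕ opad = 29 32 6b 25 64 64 30.
Inner hash: sum = 67+88+1+79+14+14+90+56+178+88+112+179 = 966 → 03 c6.
Outer hash (recomputed tag): sum = 41+50+107+37+100+100+48+3+198 = 684 → 02 ac.
Recomputed tag = 02ac; claimed = 0216 → mismatch.

invalid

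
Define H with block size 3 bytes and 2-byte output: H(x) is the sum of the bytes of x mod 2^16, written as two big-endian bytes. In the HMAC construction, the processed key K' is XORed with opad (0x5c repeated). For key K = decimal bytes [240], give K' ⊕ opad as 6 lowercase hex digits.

ac5c5c

Key decimal bytes [240] = f0 is 1 byte ≤ B = 3; zero-pad to 3 bytes: K' = f0 00 00.
XOR each byte with 0x5c: f0⊕5c=ac, 00⊕5c=5c, 00⊕5c=5c.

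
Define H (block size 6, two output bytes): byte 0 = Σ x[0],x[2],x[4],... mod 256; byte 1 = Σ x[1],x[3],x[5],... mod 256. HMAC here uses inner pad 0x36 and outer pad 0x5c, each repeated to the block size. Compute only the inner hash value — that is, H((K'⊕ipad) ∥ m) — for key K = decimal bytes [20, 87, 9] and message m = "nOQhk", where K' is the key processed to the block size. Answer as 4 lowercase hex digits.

c184

Key decimal bytes [20, 87, 9] = 14 57 09 is 3 bytes ≤ B = 6; zero-pad to 6 bytes: K' = 14 57 09 00 00 00.
K' ⊕ ipad = 22 61 3f 36 36 36.
Inner input = 22 61 3f 36 36 36 ∥ 6e 4f 51 68 6b.
Inner hash: even-index sum = 449 mod 256 = 193; odd-index sum = 388 mod 256 = 132 → c1 84.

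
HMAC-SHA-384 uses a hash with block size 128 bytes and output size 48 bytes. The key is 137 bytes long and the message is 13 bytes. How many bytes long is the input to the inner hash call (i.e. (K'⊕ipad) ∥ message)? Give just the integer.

Key is 137 > 128 bytes, so it is hashed to 48 bytes then zero-padded to 128: |K'| = 128.
Inner input = (K'⊕ipad) ∥ m → 128 + 13 = 141 bytes.

141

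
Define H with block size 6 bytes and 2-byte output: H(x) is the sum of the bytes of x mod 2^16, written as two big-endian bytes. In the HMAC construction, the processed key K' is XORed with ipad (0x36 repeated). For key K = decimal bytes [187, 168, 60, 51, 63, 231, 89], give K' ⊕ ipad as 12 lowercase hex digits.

Key decimal bytes [187, 168, 60, 51, 63, 231, 89] = bb a8 3c 33 3f e7 59 is 7 bytes > B = 6, so hash it first: H(key) = 03 51, then zero-pad to 6 bytes: K' = 03 51 00 00 00 00.
XOR each byte with 0x36: 03⊕36=35, 51⊕36=67, 00⊕36=36, 00⊕36=36, 00⊕36=36, 00⊕36=36.

356736363636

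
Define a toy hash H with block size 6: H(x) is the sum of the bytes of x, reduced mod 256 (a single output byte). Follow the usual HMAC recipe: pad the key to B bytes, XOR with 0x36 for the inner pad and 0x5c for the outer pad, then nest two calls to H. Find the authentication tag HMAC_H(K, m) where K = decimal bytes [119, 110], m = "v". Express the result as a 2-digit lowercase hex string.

b4

Key decimal bytes [119, 110] = 77 6e is 2 bytes ≤ B = 6; zero-pad to 6 bytes: K' = 77 6e 00 00 00 00.
K' ⊕ ipad = 41 58 36 36 36 36.  K' ⊕ opad = 2b 32 5c 5c 5c 5c.
Inner input = (K'⊕ipad) ∥ m = 41 58 36 36 36 36 ∥ 76.
Inner hash: sum = 65+88+54+54+54+54+118 = 487; mod 256 = 231 → e7.
Outer input = (K'⊕opad) ∥ inner = 2b 32 5c 5c 5c 5c ∥ e7.
Outer hash (tag): sum = 43+50+92+92+92+92+231 = 692; mod 256 = 180 → b4.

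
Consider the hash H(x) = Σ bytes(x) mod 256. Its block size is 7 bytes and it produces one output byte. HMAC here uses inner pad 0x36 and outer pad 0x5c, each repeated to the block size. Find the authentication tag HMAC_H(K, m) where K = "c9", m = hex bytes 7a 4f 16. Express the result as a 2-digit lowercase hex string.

Key "c9" = 63 39 is 2 bytes ≤ B = 7; zero-pad to 7 bytes: K' = 63 39 00 00 00 00 00.
K' ⊕ ipad = 55 0f 36 36 36 36 36.  K' ⊕ opad = 3f 65 5c 5c 5c 5c 5c.
Inner input = (K'⊕ipad) ∥ m = 55 0f 36 36 36 36 36 ∥ 7a 4f 16.
Inner hash: sum = 85+15+54+54+54+54+54+122+79+22 = 593; mod 256 = 81 → 51.
Outer input = (K'⊕opad) ∥ inner = 3f 65 5c 5c 5c 5c 5c ∥ 51.
Outer hash (tag): sum = 63+101+92+92+92+92+92+81 = 705; mod 256 = 193 → c1.

c1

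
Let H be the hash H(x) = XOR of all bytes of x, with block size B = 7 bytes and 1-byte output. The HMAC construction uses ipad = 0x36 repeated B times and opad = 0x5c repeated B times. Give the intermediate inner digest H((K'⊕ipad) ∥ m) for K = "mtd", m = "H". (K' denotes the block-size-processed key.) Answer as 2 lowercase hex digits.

03

Key "mtd" = 6d 74 64 is 3 bytes ≤ B = 7; zero-pad to 7 bytes: K' = 6d 74 64 00 00 00 00.
K' ⊕ ipad = 5b 42 52 36 36 36 36.
Inner input = 5b 42 52 36 36 36 36 ∥ 48.
Inner hash: XOR 5b⊕42⊕52⊕36⊕36⊕36⊕36⊕48 = 03.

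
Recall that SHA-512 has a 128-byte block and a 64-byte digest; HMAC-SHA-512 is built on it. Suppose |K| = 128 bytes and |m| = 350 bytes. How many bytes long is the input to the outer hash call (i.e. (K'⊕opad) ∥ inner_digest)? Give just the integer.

Key is 128 ≤ 128 bytes, zero-padded: |K'| = 128.
Outer input = (K'⊕opad) ∥ H(inner) → 128 + 64 = 192 bytes.

192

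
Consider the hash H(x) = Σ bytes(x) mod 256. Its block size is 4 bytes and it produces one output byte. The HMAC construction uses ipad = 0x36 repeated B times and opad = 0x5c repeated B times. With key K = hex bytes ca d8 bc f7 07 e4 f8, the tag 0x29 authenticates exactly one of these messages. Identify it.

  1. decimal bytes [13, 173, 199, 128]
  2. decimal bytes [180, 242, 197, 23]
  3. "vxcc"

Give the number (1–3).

Key hex bytes ca d8 bc f7 07 e4 f8 is 7 bytes > B = 4, so hash it first: H(key) = 38, then zero-pad to 4 bytes: K' = 38 00 00 00.
K' ⊕ ipad = 0e 36 36 36; K' ⊕ opad = 64 5c 5c 5c.
m1: inner = H(0e 36 36 36 0d ad c7 80) = b1; tag = H(64 5c 5c 5c b1) = 29 ← matches
m2: inner = H(0e 36 36 36 b4 f2 c5 17) = 32; tag = H(64 5c 5c 5c 32) = aa
m3: inner = H(0e 36 36 36 76 78 63 63) = 64; tag = H(64 5c 5c 5c 64) = dc

1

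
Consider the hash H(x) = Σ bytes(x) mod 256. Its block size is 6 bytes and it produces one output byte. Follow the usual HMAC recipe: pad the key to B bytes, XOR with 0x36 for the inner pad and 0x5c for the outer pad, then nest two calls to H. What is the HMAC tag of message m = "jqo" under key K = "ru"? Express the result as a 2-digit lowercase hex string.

70

Key "ru" = 72 75 is 2 bytes ≤ B = 6; zero-pad to 6 bytes: K' = 72 75 00 00 00 00.
K' ⊕ ipad = 44 43 36 36 36 36.  K' ⊕ opad = 2e 29 5c 5c 5c 5c.
Inner input = (K'⊕ipad) ∥ m = 44 43 36 36 36 36 ∥ 6a 71 6f.
Inner hash: sum = 68+67+54+54+54+54+106+113+111 = 681; mod 256 = 169 → a9.
Outer input = (K'⊕opad) ∥ inner = 2e 29 5c 5c 5c 5c ∥ a9.
Outer hash (tag): sum = 46+41+92+92+92+92+169 = 624; mod 256 = 112 → 70.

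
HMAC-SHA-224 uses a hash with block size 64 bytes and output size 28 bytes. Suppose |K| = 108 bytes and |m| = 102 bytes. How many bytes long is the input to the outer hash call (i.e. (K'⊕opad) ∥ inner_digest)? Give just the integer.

92

Key is 108 > 64 bytes, so it is hashed to 28 bytes then zero-padded to 64: |K'| = 64.
Outer input = (K'⊕opad) ∥ H(inner) → 64 + 28 = 92 bytes.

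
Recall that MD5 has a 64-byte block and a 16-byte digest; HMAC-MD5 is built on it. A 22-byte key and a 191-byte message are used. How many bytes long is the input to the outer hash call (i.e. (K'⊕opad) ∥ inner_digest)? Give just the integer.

Key is 22 ≤ 64 bytes, zero-padded: |K'| = 64.
Outer input = (K'⊕opad) ∥ H(inner) → 64 + 16 = 80 bytes.

80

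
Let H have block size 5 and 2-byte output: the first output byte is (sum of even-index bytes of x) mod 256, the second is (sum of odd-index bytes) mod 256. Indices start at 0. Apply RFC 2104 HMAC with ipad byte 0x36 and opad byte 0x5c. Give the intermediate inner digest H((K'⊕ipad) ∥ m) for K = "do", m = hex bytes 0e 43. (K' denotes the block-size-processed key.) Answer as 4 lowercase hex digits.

019d

Key "do" = 64 6f is 2 bytes ≤ B = 5; zero-pad to 5 bytes: K' = 64 6f 00 00 00.
K' ⊕ ipad = 52 59 36 36 36.
Inner input = 52 59 36 36 36 ∥ 0e 43.
Inner hash: even-index sum = 257 mod 256 = 1; odd-index sum = 157 mod 256 = 157 → 01 9d.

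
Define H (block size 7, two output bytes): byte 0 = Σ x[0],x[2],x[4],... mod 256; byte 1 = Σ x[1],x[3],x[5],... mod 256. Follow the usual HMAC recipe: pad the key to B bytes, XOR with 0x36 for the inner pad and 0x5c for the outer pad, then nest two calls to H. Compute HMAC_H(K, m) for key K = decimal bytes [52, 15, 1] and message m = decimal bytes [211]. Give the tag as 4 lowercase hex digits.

f5b0

Key decimal bytes [52, 15, 1] = 34 0f 01 is 3 bytes ≤ B = 7; zero-pad to 7 bytes: K' = 34 0f 01 00 00 00 00.
K' ⊕ ipad = 02 39 37 36 36 36 36.  K' ⊕ opad = 68 53 5d 5c 5c 5c 5c.
Inner input = (K'⊕ipad) ∥ m = 02 39 37 36 36 36 36 ∥ d3.
Inner hash: even-index sum = 165 mod 256 = 165; odd-index sum = 376 mod 256 = 120 → a5 78.
Outer input = (K'⊕opad) ∥ inner = 68 53 5d 5c 5c 5c 5c ∥ a5 78.
Outer hash (tag): even-index sum = 501 mod 256 = 245; odd-index sum = 432 mod 256 = 176 → f5 b0.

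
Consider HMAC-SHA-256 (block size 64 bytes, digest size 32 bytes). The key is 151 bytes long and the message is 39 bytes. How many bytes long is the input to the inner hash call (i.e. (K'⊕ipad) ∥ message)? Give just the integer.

103

Key is 151 > 64 bytes, so it is hashed to 32 bytes then zero-padded to 64: |K'| = 64.
Inner input = (K'⊕ipad) ∥ m → 64 + 39 = 103 bytes.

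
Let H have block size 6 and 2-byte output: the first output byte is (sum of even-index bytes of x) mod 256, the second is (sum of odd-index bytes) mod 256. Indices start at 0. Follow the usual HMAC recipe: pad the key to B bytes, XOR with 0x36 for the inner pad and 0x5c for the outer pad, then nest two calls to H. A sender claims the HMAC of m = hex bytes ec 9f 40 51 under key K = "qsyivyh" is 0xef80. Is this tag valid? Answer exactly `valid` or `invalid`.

Key "qsyivyh" = 71 73 79 69 76 79 68 is 7 bytes > B = 6, so hash it first: H(key) = c8 55, then zero-pad to 6 bytes: K' = c8 55 00 00 00 00.
K' ⊕ ipad = fe 63 36 36 36 36; K' ⊕ opad = 94 09 5c 5c 5c 5c.
Inner hash: even-index sum = 662 mod 256 = 150; odd-index sum = 447 mod 256 = 191 → 96 bf.
Outer hash (recomputed tag): even-index sum = 482 mod 256 = 226; odd-index sum = 384 mod 256 = 128 → e2 80.
Recomputed tag = e280; claimed = ef80 → mismatch.

invalid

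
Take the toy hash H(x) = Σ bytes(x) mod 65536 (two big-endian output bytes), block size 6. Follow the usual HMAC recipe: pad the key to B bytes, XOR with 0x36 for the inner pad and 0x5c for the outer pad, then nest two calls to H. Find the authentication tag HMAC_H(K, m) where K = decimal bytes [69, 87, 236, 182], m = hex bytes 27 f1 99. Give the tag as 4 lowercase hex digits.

02c5

Key decimal bytes [69, 87, 236, 182] = 45 57 ec b6 is 4 bytes ≤ B = 6; zero-pad to 6 bytes: K' = 45 57 ec b6 00 00.
K' ⊕ ipad = 73 61 da 80 36 36.  K' ⊕ opad = 19 0b b0 ea 5c 5c.
Inner input = (K'⊕ipad) ∥ m = 73 61 da 80 36 36 ∥ 27 f1 99.
Inner hash: sum = 115+97+218+128+54+54+39+241+153 = 1099 → 04 4b.
Outer input = (K'⊕opad) ∥ inner = 19 0b b0 ea 5c 5c ∥ 04 4b.
Outer hash (tag): sum = 25+11+176+234+92+92+4+75 = 709 → 02 c5.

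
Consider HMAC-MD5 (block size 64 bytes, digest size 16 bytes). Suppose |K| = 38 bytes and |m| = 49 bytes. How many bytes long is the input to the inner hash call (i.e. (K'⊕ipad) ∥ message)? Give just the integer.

Key is 38 ≤ 64 bytes, zero-padded: |K'| = 64.
Inner input = (K'⊕ipad) ∥ m → 64 + 49 = 113 bytes.

113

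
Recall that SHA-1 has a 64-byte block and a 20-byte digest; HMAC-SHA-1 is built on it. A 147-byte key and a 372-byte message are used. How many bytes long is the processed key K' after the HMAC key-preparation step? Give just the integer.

Key is 147 > 64 bytes, so it is hashed to 20 bytes then zero-padded to 64: |K'| = 64.

64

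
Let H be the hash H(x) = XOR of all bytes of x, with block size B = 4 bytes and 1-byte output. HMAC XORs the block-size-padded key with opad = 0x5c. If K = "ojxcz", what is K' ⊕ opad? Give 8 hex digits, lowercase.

Key "ojxcz" = 6f 6a 78 63 7a is 5 bytes > B = 4, so hash it first: H(key) = 64, then zero-pad to 4 bytes: K' = 64 00 00 00.
XOR each byte with 0x5c: 64⊕5c=38, 00⊕5c=5c, 00⊕5c=5c, 00⊕5c=5c.

385c5c5c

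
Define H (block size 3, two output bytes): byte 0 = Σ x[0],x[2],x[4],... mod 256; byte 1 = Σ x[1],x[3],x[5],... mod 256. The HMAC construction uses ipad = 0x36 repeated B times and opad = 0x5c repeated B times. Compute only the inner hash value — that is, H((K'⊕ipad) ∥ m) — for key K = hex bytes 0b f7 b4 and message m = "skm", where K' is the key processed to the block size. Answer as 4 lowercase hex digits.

Key hex bytes 0b f7 b4 is exactly B = 3 bytes: K' = 0b f7 b4.
K' ⊕ ipad = 3d c1 82.
Inner input = 3d c1 82 ∥ 73 6b 6d.
Inner hash: even-index sum = 298 mod 256 = 42; odd-index sum = 417 mod 256 = 161 → 2a a1.

2aa1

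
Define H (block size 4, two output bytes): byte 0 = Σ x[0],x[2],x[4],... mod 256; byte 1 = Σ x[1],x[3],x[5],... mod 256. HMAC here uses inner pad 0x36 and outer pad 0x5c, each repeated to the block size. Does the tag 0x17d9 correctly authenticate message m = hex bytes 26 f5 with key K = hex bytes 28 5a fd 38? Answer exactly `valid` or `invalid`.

invalid

Key hex bytes 28 5a fd 38 is exactly B = 4 bytes: K' = 28 5a fd 38.
K' ⊕ ipad = 1e 6c cb 0e; K' ⊕ opad = 74 06 a1 64.
Inner hash: even-index sum = 271 mod 256 = 15; odd-index sum = 367 mod 256 = 111 → 0f 6f.
Outer hash (recomputed tag): even-index sum = 292 mod 256 = 36; odd-index sum = 217 mod 256 = 217 → 24 d9.
Recomputed tag = 24d9; claimed = 17d9 → mismatch.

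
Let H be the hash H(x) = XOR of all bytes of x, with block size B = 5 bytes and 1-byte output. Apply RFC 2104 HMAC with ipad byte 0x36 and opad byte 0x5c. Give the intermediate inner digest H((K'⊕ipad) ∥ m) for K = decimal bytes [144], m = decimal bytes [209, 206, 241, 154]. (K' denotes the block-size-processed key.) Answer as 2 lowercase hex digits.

Key decimal bytes [144] = 90 is 1 byte ≤ B = 5; zero-pad to 5 bytes: K' = 90 00 00 00 00.
K' ⊕ ipad = a6 36 36 36 36.
Inner input = a6 36 36 36 36 ∥ d1 ce f1 9a.
Inner hash: XOR a6⊕36⊕36⊕36⊕36⊕d1⊕ce⊕f1⊕9a = d2.

d2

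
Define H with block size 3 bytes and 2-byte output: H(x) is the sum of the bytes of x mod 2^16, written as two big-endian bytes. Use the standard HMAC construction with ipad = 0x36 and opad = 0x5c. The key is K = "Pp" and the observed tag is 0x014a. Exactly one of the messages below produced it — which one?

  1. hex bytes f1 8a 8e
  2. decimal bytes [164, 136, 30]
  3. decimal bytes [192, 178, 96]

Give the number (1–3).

Key "Pp" = 50 70 is 2 bytes ≤ B = 3; zero-pad to 3 bytes: K' = 50 70 00.
K' ⊕ ipad = 66 46 36; K' ⊕ opad = 0c 2c 5c.
m1: inner = H(66 46 36 f1 8a 8e) = 02 eb; tag = H(0c 2c 5c 02 eb) = 0181
m2: inner = H(66 46 36 a4 88 1e) = 02 2c; tag = H(0c 2c 5c 02 2c) = 00c2
m3: inner = H(66 46 36 c0 b2 60) = 02 b4; tag = H(0c 2c 5c 02 b4) = 014a ← matches

3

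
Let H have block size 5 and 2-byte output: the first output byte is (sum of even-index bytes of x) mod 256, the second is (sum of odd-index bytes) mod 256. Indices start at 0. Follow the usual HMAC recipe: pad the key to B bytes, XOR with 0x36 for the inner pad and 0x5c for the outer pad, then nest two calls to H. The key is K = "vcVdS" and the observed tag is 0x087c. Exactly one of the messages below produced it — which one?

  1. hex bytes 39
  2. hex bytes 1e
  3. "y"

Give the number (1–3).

2

Key "vcVdS" = 76 63 56 64 53 is exactly B = 5 bytes: K' = 76 63 56 64 53.
K' ⊕ ipad = 40 55 60 52 65; K' ⊕ opad = 2a 3f 0a 38 0f.
m1: inner = H(40 55 60 52 65 39) = 05 e0; tag = H(2a 3f 0a 38 0f 05 e0) = 237c
m2: inner = H(40 55 60 52 65 1e) = 05 c5; tag = H(2a 3f 0a 38 0f 05 c5) = 087c ← matches
m3: inner = H(40 55 60 52 65 79) = 05 20; tag = H(2a 3f 0a 38 0f 05 20) = 637c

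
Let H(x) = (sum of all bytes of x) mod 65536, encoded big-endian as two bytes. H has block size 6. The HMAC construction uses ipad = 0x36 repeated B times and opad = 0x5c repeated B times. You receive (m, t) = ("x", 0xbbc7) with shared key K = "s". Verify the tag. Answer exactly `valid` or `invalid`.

invalid

Key "s" = 73 is 1 byte ≤ B = 6; zero-pad to 6 bytes: K' = 73 00 00 00 00 00.
K' ⊕ ipad = 45 36 36 36 36 36; K' ⊕ opad = 2f 5c 5c 5c 5c 5c.
Inner hash: sum = 69+54+54+54+54+54+120 = 459 → 01 cb.
Outer hash (recomputed tag): sum = 47+92+92+92+92+92+1+203 = 711 → 02 c7.
Recomputed tag = 02c7; claimed = bbc7 → mismatch.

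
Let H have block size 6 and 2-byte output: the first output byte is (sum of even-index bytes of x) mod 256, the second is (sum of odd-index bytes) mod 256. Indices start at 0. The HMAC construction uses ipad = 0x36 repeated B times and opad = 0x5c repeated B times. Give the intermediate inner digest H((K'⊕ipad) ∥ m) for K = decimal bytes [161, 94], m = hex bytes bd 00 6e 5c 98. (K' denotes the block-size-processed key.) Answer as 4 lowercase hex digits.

Key decimal bytes [161, 94] = a1 5e is 2 bytes ≤ B = 6; zero-pad to 6 bytes: K' = a1 5e 00 00 00 00.
K' ⊕ ipad = 97 68 36 36 36 36.
Inner input = 97 68 36 36 36 36 ∥ bd 00 6e 5c 98.
Inner hash: even-index sum = 710 mod 256 = 198; odd-index sum = 304 mod 256 = 48 → c6 30.

c630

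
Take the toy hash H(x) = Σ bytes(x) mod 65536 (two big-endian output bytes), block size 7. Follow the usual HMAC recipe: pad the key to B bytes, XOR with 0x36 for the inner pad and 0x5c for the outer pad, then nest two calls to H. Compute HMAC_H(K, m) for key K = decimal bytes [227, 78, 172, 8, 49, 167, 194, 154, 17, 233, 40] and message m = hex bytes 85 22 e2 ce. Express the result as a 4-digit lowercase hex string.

Key decimal bytes [227, 78, 172, 8, 49, 167, 194, 154, 17, 233, 40] = e3 4e ac 08 31 a7 c2 9a 11 e9 28 is 11 bytes > B = 7, so hash it first: H(key) = 05 3b, then zero-pad to 7 bytes: K' = 05 3b 00 00 00 00 00.
K' ⊕ ipad = 33 0d 36 36 36 36 36.  K' ⊕ opad = 59 67 5c 5c 5c 5c 5c.
Inner input = (K'⊕ipad) ∥ m = 33 0d 36 36 36 36 36 ∥ 85 22 e2 ce.
Inner hash: sum = 51+13+54+54+54+54+54+133+34+226+206 = 933 → 03 a5.
Outer input = (K'⊕opad) ∥ inner = 59 67 5c 5c 5c 5c 5c ∥ 03 a5.
Outer hash (tag): sum = 89+103+92+92+92+92+92+3+165 = 820 → 03 34.

0334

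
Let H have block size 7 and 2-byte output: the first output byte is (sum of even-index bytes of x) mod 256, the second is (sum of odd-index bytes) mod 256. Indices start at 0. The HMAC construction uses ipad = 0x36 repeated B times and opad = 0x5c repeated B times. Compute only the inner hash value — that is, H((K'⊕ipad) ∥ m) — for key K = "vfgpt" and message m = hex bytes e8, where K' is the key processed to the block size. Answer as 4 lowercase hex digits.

09b4

Key "vfgpt" = 76 66 67 70 74 is 5 bytes ≤ B = 7; zero-pad to 7 bytes: K' = 76 66 67 70 74 00 00.
K' ⊕ ipad = 40 50 51 46 42 36 36.
Inner input = 40 50 51 46 42 36 36 ∥ e8.
Inner hash: even-index sum = 265 mod 256 = 9; odd-index sum = 436 mod 256 = 180 → 09 b4.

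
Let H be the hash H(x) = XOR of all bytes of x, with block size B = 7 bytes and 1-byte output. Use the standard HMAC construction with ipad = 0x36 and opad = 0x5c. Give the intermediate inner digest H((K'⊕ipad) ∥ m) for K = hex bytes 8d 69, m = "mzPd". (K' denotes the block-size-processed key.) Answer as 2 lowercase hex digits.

Key hex bytes 8d 69 is 2 bytes ≤ B = 7; zero-pad to 7 bytes: K' = 8d 69 00 00 00 00 00.
K' ⊕ ipad = bb 5f 36 36 36 36 36.
Inner input = bb 5f 36 36 36 36 36 ∥ 6d 7a 50 64.
Inner hash: XOR bb⊕5f⊕36⊕36⊕36⊕36⊕36⊕6d⊕7a⊕50⊕64 = f1.

f1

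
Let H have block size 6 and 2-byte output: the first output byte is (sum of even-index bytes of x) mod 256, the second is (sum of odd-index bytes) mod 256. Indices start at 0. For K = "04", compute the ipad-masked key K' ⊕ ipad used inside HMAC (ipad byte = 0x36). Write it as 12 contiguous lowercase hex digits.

060236363636

Key "04" = 30 34 is 2 bytes ≤ B = 6; zero-pad to 6 bytes: K' = 30 34 00 00 00 00.
XOR each byte with 0x36: 30⊕36=06, 34⊕36=02, 00⊕36=36, 00⊕36=36, 00⊕36=36, 00⊕36=36.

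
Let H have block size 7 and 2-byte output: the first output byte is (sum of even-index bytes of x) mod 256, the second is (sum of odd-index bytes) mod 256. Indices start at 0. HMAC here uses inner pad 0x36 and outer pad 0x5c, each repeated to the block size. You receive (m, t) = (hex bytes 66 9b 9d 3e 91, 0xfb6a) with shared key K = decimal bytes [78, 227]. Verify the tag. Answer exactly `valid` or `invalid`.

Key decimal bytes [78, 227] = 4e e3 is 2 bytes ≤ B = 7; zero-pad to 7 bytes: K' = 4e e3 00 00 00 00 00.
K' ⊕ ipad = 78 d5 36 36 36 36 36; K' ⊕ opad = 12 bf 5c 5c 5c 5c 5c.
Inner hash: even-index sum = 499 mod 256 = 243; odd-index sum = 725 mod 256 = 213 → f3 d5.
Outer hash (recomputed tag): even-index sum = 507 mod 256 = 251; odd-index sum = 618 mod 256 = 106 → fb 6a.
Recomputed tag = fb6a; claimed = fb6a → match.

valid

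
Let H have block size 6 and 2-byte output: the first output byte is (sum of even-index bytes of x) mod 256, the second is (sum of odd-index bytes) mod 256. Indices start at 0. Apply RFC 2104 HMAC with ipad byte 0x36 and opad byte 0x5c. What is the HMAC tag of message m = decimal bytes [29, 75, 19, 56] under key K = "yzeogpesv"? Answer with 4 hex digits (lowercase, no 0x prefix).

Key "yzeogpesv" = 79 7a 65 6f 67 70 65 73 76 is 9 bytes > B = 6, so hash it first: H(key) = 20 cc, then zero-pad to 6 bytes: K' = 20 cc 00 00 00 00.
K' ⊕ ipad = 16 fa 36 36 36 36.  K' ⊕ opad = 7c 90 5c 5c 5c 5c.
Inner input = (K'⊕ipad) ∥ m = 16 fa 36 36 36 36 ∥ 1d 4b 13 38.
Inner hash: even-index sum = 178 mod 256 = 178; odd-index sum = 489 mod 256 = 233 → b2 e9.
Outer input = (K'⊕opad) ∥ inner = 7c 90 5c 5c 5c 5c ∥ b2 e9.
Outer hash (tag): even-index sum = 486 mod 256 = 230; odd-index sum = 561 mod 256 = 49 → e6 31.

e631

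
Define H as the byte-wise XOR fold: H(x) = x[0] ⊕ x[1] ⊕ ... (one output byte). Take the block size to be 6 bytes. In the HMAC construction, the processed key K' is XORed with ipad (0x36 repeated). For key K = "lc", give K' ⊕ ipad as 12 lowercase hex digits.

5a5536363636

Key "lc" = 6c 63 is 2 bytes ≤ B = 6; zero-pad to 6 bytes: K' = 6c 63 00 00 00 00.
XOR each byte with 0x36: 6c⊕36=5a, 63⊕36=55, 00⊕36=36, 00⊕36=36, 00⊕36=36, 00⊕36=36.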